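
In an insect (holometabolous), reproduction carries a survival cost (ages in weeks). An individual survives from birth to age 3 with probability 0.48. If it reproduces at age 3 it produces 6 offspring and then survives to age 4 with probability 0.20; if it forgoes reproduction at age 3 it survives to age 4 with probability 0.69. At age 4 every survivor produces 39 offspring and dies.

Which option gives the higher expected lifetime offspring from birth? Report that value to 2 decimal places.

12.92

breed at age 3: R₀ = 0.48 × (6 + 0.20 × 39) = 0.48 × 13.8000 = 6.6240
delay to age 4: R₀ = 0.48 × (0.69 × 39) = 0.48 × 26.9100 = 12.9168
Higher: delay to age 4 (12.9168).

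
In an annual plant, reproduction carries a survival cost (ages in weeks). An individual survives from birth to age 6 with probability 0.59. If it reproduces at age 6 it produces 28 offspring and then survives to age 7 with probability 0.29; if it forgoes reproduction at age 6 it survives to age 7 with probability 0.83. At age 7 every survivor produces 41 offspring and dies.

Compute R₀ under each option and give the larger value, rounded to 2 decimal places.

breed at age 6: R₀ = 0.59 × (28 + 0.29 × 41) = 0.59 × 39.8900 = 23.5351
delay to age 7: R₀ = 0.59 × (0.83 × 41) = 0.59 × 34.0300 = 20.0777
Higher: breed at age 6 (23.5351).

23.54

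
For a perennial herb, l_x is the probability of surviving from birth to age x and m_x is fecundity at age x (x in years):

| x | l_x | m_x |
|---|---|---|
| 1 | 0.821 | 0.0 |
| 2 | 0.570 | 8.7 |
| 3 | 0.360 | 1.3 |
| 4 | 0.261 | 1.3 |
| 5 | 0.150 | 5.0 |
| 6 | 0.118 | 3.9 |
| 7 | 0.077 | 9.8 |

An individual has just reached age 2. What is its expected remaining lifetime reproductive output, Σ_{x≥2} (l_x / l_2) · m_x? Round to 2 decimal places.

l_2 = 0.570. Conditional survival from age 2 to x is l_x / l_2.
  x=2: (0.570/0.570) × 8.7 = 8.7000
  x=3: (0.360/0.570) × 1.3 = 0.8211
  x=4: (0.261/0.570) × 1.3 = 0.5953
  x=5: (0.150/0.570) × 5.0 = 1.3158
  x=6: (0.118/0.570) × 3.9 = 0.8074
  x=7: (0.077/0.570) × 9.8 = 1.3239
Sum = 8.7000 + 0.8211 + 0.5953 + 1.3158 + 0.8074 + 1.3239 = 13.5633

13.56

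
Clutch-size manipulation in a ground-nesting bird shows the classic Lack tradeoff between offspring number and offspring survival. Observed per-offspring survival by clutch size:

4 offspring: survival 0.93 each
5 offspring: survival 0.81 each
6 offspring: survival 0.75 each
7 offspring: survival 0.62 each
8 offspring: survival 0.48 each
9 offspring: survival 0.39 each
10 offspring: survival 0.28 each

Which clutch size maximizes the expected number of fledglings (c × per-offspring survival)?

6

Expected fledglings = c × s(c):
  c=4: 4 × 0.93 = 3.720
  c=5: 5 × 0.81 = 4.050
  c=6: 6 × 0.75 = 4.500
  c=7: 7 × 0.62 = 4.340
  c=8: 8 × 0.48 = 3.840
  c=9: 9 × 0.39 = 3.510
  c=10: 10 × 0.28 = 2.800
Maximum at c = 6 (4.500 fledglings).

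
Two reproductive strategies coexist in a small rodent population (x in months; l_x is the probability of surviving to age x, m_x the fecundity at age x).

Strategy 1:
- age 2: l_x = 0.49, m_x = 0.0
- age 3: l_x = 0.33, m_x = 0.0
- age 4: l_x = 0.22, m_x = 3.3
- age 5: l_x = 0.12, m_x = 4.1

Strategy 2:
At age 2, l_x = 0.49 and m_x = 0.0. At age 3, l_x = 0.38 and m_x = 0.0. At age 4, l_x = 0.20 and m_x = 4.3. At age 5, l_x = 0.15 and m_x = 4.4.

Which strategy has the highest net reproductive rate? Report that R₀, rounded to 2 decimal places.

Strategy 1: R₀ = 0.49×0.0 + 0.33×0.0 + 0.22×3.3 + 0.12×4.1 = 1.2180
Strategy 2: R₀ = 0.49×0.0 + 0.38×0.0 + 0.20×4.3 + 0.15×4.4 = 1.5200
Highest R₀: strategy 2 with 1.5200.

1.52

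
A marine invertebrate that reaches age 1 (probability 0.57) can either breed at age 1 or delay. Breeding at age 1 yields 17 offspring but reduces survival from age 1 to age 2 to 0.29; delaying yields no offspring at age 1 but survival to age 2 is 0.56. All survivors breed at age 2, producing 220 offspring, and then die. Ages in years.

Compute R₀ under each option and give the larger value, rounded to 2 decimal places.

breed at age 1: R₀ = 0.57 × (17 + 0.29 × 220) = 0.57 × 80.8000 = 46.0560
delay to age 2: R₀ = 0.57 × (0.56 × 220) = 0.57 × 123.2000 = 70.2240
Higher: delay to age 2 (70.2240).

70.22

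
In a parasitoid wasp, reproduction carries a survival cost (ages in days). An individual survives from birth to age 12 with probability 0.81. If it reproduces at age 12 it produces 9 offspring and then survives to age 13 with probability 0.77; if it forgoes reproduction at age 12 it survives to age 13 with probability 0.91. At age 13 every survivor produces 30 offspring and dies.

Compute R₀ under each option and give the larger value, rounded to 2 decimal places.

breed at age 12: R₀ = 0.81 × (9 + 0.77 × 30) = 0.81 × 32.1000 = 26.0010
delay to age 13: R₀ = 0.81 × (0.91 × 30) = 0.81 × 27.3000 = 22.1130
Higher: breed at age 12 (26.0010).

26.00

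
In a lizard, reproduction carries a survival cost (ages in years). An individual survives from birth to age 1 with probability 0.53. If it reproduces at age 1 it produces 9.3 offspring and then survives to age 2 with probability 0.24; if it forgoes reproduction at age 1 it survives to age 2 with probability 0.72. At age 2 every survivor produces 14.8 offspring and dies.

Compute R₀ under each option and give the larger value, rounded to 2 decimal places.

6.81

breed at age 1: R₀ = 0.53 × (9.3 + 0.24 × 14.8) = 0.53 × 12.8520 = 6.8116
delay to age 2: R₀ = 0.53 × (0.72 × 14.8) = 0.53 × 10.6560 = 5.6477
Higher: breed at age 1 (6.8116).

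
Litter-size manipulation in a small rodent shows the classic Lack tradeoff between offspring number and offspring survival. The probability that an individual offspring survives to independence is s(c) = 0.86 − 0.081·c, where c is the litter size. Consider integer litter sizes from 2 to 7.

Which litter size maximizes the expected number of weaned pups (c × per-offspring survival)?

5

Expected weaned pups = c × s(c):
  c=2: 2 × 0.698 = 1.396
  c=3: 3 × 0.617 = 1.851
  c=4: 4 × 0.536 = 2.144
  c=5: 5 × 0.455 = 2.275
  c=6: 6 × 0.374 = 2.244
  c=7: 7 × 0.293 = 2.051
Maximum at c = 5 (2.275 weaned pups).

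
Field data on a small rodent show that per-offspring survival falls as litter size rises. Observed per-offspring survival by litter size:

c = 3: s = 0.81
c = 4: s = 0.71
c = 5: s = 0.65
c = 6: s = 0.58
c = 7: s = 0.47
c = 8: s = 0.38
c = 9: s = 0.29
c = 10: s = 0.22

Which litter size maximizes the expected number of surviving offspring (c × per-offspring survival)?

Expected surviving offspring = c × s(c):
  c=3: 3 × 0.81 = 2.430
  c=4: 4 × 0.71 = 2.840
  c=5: 5 × 0.65 = 3.250
  c=6: 6 × 0.58 = 3.480
  c=7: 7 × 0.47 = 3.290
  c=8: 8 × 0.38 = 3.040
  c=9: 9 × 0.29 = 2.610
  c=10: 10 × 0.22 = 2.200
Maximum at c = 6 (3.480 surviving offspring).

6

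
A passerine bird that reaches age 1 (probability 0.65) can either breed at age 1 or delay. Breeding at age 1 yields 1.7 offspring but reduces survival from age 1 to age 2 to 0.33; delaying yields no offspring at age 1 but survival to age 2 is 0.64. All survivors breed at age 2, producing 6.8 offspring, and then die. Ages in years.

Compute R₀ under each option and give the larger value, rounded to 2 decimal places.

2.83

breed at age 1: R₀ = 0.65 × (1.7 + 0.33 × 6.8) = 0.65 × 3.9440 = 2.5636
delay to age 2: R₀ = 0.65 × (0.64 × 6.8) = 0.65 × 4.3520 = 2.8288
Higher: delay to age 2 (2.8288).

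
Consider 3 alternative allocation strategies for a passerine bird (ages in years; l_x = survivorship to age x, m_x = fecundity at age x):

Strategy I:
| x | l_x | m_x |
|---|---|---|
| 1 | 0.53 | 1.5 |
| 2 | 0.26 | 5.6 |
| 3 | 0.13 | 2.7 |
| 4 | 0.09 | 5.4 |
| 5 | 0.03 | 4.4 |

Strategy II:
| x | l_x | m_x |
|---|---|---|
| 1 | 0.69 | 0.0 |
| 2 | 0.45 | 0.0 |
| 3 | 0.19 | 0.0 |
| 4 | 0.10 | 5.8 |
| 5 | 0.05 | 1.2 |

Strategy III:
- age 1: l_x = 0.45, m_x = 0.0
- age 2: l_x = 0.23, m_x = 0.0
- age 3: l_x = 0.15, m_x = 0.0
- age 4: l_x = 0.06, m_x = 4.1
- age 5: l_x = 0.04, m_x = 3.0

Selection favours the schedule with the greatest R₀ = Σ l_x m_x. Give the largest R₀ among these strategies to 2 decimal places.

3.22

Strategy I: R₀ = 0.53×1.5 + 0.26×5.6 + 0.13×2.7 + 0.09×5.4 + 0.03×4.4 = 3.2200
Strategy II: R₀ = 0.69×0.0 + 0.45×0.0 + 0.19×0.0 + 0.10×5.8 + 0.05×1.2 = 0.6400
Strategy III: R₀ = 0.45×0.0 + 0.23×0.0 + 0.15×0.0 + 0.06×4.1 + 0.04×3.0 = 0.3660
Highest R₀: strategy I with 3.2200.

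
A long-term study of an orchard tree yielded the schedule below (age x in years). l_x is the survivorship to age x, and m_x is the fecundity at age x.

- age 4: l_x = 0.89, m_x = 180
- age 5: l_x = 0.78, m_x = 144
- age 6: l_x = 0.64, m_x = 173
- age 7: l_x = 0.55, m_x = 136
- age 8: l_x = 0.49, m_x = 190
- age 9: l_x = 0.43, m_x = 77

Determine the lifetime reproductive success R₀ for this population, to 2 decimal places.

R₀ = Σ l_x m_x:
  age 4: 0.89 × 180 = 160.2000
  age 5: 0.78 × 144 = 112.3200
  age 6: 0.64 × 173 = 110.7200
  age 7: 0.55 × 136 = 74.8000
  age 8: 0.49 × 190 = 93.1000
  age 9: 0.43 × 77 = 33.1100
R₀ = 160.2000 + 112.3200 + 110.7200 + 74.8000 + 93.1000 + 33.1100 = 584.2500

584.25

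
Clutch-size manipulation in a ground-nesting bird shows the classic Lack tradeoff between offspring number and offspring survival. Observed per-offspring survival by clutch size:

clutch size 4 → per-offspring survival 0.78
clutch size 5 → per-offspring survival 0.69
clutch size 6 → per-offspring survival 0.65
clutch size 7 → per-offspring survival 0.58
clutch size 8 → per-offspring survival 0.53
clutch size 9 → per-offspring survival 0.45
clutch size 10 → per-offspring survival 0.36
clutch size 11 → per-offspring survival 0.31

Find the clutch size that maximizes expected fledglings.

Expected fledglings = c × s(c):
  c=4: 4 × 0.78 = 3.120
  c=5: 5 × 0.69 = 3.450
  c=6: 6 × 0.65 = 3.900
  c=7: 7 × 0.58 = 4.060
  c=8: 8 × 0.53 = 4.240
  c=9: 9 × 0.45 = 4.050
  c=10: 10 × 0.36 = 3.600
  c=11: 11 × 0.31 = 3.410
Maximum at c = 8 (4.240 fledglings).

8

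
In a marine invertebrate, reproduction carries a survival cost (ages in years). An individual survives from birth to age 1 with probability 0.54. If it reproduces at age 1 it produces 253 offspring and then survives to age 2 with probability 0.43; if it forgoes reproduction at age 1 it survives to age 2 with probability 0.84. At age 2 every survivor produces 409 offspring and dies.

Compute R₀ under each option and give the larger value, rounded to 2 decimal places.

breed at age 1: R₀ = 0.54 × (253 + 0.43 × 409) = 0.54 × 428.8700 = 231.5898
delay to age 2: R₀ = 0.54 × (0.84 × 409) = 0.54 × 343.5600 = 185.5224
Higher: breed at age 1 (231.5898).

231.59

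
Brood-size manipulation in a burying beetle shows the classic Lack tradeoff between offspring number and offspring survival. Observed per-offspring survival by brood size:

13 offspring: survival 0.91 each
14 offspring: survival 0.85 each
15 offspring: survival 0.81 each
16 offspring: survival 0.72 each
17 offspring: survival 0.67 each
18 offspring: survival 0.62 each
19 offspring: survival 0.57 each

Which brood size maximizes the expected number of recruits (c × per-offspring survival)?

Expected recruits = c × s(c):
  c=13: 13 × 0.91 = 11.830
  c=14: 14 × 0.85 = 11.900
  c=15: 15 × 0.81 = 12.150
  c=16: 16 × 0.72 = 11.520
  c=17: 17 × 0.67 = 11.390
  c=18: 18 × 0.62 = 11.160
  c=19: 19 × 0.57 = 10.830
Maximum at c = 15 (12.150 recruits).

15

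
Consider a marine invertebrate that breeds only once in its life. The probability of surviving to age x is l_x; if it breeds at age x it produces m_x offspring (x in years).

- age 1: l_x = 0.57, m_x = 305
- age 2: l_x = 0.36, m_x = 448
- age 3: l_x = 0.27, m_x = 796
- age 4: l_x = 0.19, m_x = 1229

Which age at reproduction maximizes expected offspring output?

Expected offspring if breeding at age x = l_x × m_x:
  age 1: 0.57 × 305 = 173.850
  age 2: 0.36 × 448 = 161.280
  age 3: 0.27 × 796 = 214.920
  age 4: 0.19 × 1229 = 233.510
Maximum at age 4 (233.510).

4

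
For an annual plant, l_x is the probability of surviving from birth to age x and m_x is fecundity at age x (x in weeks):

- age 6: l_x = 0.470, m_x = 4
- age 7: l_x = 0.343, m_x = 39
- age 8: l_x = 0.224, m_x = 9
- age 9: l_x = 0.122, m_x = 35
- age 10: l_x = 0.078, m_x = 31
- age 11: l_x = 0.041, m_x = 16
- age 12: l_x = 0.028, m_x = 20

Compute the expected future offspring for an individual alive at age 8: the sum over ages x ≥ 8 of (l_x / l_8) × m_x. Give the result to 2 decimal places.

44.29

l_8 = 0.224. Conditional survival from age 8 to x is l_x / l_8.
  x=8: (0.224/0.224) × 9 = 9.0000
  x=9: (0.122/0.224) × 35 = 19.0625
  x=10: (0.078/0.224) × 31 = 10.7946
  x=11: (0.041/0.224) × 16 = 2.9286
  x=12: (0.028/0.224) × 20 = 2.5000
Sum = 9.0000 + 19.0625 + 10.7946 + 2.9286 + 2.5000 = 44.2857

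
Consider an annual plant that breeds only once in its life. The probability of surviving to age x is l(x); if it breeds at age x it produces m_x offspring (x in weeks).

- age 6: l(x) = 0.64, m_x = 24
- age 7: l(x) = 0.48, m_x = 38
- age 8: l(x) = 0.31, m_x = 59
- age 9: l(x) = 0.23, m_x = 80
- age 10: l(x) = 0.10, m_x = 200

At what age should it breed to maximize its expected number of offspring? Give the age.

10

Expected offspring if breeding at age x = l(x) × m_x:
  age 6: 0.64 × 24 = 15.360
  age 7: 0.48 × 38 = 18.240
  age 8: 0.31 × 59 = 18.290
  age 9: 0.23 × 80 = 18.400
  age 10: 0.10 × 200 = 20.000
Maximum at age 10 (20.000).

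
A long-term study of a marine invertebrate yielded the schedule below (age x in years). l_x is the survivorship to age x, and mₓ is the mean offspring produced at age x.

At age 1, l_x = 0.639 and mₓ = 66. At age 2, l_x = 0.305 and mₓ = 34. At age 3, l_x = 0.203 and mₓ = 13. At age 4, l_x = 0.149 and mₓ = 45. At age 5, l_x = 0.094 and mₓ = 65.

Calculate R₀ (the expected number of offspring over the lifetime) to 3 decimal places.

R₀ = Σ l_x mₓ:
  age 1: 0.639 × 66 = 42.1740
  age 2: 0.305 × 34 = 10.3700
  age 3: 0.203 × 13 = 2.6390
  age 4: 0.149 × 45 = 6.7050
  age 5: 0.094 × 65 = 6.1100
R₀ = 42.1740 + 10.3700 + 2.6390 + 6.7050 + 6.1100 = 67.9980

67.998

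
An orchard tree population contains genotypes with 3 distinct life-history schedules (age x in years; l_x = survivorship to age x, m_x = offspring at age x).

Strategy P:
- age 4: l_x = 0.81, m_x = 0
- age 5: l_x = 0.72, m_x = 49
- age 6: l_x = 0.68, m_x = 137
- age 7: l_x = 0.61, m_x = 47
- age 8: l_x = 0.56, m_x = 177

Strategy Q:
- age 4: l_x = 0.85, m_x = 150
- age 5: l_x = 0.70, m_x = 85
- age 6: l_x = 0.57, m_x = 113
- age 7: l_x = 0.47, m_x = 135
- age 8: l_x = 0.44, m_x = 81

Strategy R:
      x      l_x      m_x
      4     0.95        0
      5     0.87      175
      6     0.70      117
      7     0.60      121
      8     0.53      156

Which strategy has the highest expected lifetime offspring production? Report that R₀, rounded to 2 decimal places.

Strategy P: R₀ = 0.81×0 + 0.72×49 + 0.68×137 + 0.61×47 + 0.56×177 = 256.2300
Strategy Q: R₀ = 0.85×150 + 0.70×85 + 0.57×113 + 0.47×135 + 0.44×81 = 350.5000
Strategy R: R₀ = 0.95×0 + 0.87×175 + 0.70×117 + 0.60×121 + 0.53×156 = 389.4300
Highest R₀: strategy R with 389.4300.

389.43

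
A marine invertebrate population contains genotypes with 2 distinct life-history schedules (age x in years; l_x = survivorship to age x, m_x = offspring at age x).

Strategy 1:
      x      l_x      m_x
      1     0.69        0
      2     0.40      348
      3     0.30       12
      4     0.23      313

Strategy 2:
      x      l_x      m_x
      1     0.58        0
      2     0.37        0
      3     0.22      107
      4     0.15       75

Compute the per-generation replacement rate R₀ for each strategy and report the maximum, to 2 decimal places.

Strategy 1: R₀ = 0.69×0 + 0.40×348 + 0.30×12 + 0.23×313 = 214.7900
Strategy 2: R₀ = 0.58×0 + 0.37×0 + 0.22×107 + 0.15×75 = 34.7900
Highest R₀: strategy 1 with 214.7900.

214.79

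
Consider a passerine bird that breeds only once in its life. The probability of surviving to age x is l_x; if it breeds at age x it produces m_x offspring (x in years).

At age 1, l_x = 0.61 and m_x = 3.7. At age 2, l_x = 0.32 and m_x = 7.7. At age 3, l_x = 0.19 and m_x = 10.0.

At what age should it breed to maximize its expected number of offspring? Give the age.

Expected offspring if breeding at age x = l_x × m_x:
  age 1: 0.61 × 3.7 = 2.257
  age 2: 0.32 × 7.7 = 2.464
  age 3: 0.19 × 10.0 = 1.900
Maximum at age 2 (2.464).

2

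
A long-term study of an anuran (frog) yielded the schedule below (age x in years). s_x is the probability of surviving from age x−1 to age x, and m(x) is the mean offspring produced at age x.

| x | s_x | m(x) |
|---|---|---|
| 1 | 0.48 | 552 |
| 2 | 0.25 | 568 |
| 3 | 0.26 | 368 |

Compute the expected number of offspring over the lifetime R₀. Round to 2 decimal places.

344.60

Survivorship from birth: l_x = s_1·s_2·…·s_x.
  l_1 = 0.48000
  l_2 = 0.12000
  l_3 = 0.03120
R₀ = Σ l_x m(x):
  age 1: 0.48000 × 552 = 264.9600
  age 2: 0.12000 × 568 = 68.1600
  age 3: 0.03120 × 368 = 11.4816
R₀ = 264.9600 + 68.1600 + 11.4816 = 344.6016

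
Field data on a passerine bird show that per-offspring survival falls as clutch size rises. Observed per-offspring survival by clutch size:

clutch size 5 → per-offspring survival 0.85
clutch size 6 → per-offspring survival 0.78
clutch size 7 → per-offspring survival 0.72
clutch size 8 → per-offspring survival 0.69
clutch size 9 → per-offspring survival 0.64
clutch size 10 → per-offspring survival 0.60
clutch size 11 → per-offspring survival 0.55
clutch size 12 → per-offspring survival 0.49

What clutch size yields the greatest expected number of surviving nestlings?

Expected surviving nestlings = c × s(c):
  c=5: 5 × 0.85 = 4.250
  c=6: 6 × 0.78 = 4.680
  c=7: 7 × 0.72 = 5.040
  c=8: 8 × 0.69 = 5.520
  c=9: 9 × 0.64 = 5.760
  c=10: 10 × 0.60 = 6.000
  c=11: 11 × 0.55 = 6.050
  c=12: 12 × 0.49 = 5.880
Maximum at c = 11 (6.050 surviving nestlings).

11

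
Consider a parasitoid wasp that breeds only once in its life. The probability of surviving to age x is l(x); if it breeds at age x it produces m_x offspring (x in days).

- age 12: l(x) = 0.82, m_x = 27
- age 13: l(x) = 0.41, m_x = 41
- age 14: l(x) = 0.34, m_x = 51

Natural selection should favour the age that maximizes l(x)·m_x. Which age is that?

12

Expected offspring if breeding at age x = l(x) × m_x:
  age 12: 0.82 × 27 = 22.140
  age 13: 0.41 × 41 = 16.810
  age 14: 0.34 × 51 = 17.340
Maximum at age 12 (22.140).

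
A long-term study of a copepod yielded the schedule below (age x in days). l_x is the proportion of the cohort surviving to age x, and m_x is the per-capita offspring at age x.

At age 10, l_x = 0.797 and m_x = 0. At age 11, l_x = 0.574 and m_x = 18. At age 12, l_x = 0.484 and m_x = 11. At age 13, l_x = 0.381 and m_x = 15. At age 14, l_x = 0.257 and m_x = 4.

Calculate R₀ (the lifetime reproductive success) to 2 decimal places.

R₀ = Σ l_x m_x:
  age 10: 0.797 × 0 = 0.0000
  age 11: 0.574 × 18 = 10.3320
  age 12: 0.484 × 11 = 5.3240
  age 13: 0.381 × 15 = 5.7150
  age 14: 0.257 × 4 = 1.0280
R₀ = 0.0000 + 10.3320 + 5.3240 + 5.7150 + 1.0280 = 22.3990

22.40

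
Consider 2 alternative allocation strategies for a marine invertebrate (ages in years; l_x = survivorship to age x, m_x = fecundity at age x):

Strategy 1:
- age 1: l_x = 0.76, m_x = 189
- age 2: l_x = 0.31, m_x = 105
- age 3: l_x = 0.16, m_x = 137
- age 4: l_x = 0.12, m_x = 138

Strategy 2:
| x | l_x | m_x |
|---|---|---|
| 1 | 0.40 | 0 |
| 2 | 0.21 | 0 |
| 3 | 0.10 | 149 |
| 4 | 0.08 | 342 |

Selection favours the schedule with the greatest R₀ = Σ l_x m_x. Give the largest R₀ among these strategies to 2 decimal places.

Strategy 1: R₀ = 0.76×189 + 0.31×105 + 0.16×137 + 0.12×138 = 214.6700
Strategy 2: R₀ = 0.40×0 + 0.21×0 + 0.10×149 + 0.08×342 = 42.2600
Highest R₀: strategy 1 with 214.6700.

214.67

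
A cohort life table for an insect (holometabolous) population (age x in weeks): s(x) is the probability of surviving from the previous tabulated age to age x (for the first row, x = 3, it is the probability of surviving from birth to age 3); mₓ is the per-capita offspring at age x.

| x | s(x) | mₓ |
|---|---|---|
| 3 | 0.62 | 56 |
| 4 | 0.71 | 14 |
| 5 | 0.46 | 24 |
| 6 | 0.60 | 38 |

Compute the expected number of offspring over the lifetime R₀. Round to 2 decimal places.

50.36

Survivorship from birth: l_x = s_3·s_4·…·s_x.
  l_3 = 0.62000
  l_4 = 0.44020
  l_5 = 0.20249
  l_6 = 0.12150
R₀ = Σ l_x mₓ:
  age 3: 0.62000 × 56 = 34.7200
  age 4: 0.44020 × 14 = 6.1628
  age 5: 0.20249 × 24 = 4.8598
  age 6: 0.12150 × 38 = 4.6170
R₀ = 34.7200 + 6.1628 + 4.8598 + 4.6170 = 50.3596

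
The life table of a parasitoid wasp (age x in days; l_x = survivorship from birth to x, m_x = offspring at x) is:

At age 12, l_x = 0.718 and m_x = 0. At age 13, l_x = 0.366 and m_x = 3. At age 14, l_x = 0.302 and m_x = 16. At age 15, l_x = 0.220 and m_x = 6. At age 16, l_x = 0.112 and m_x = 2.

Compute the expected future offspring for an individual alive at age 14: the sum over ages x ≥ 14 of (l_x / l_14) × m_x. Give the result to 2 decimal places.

l_14 = 0.302. Conditional survival from age 14 to x is l_x / l_14.
  x=14: (0.302/0.302) × 16 = 16.0000
  x=15: (0.220/0.302) × 6 = 4.3709
  x=16: (0.112/0.302) × 2 = 0.7417
Sum = 16.0000 + 4.3709 + 0.7417 = 21.1126

21.11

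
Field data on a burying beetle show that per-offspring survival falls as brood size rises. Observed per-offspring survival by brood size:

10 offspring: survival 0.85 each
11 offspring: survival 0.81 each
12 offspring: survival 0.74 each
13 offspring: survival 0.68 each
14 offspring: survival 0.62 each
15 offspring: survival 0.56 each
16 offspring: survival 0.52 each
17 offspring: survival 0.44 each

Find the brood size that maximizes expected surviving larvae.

11

Expected surviving larvae = c × s(c):
  c=10: 10 × 0.85 = 8.500
  c=11: 11 × 0.81 = 8.910
  c=12: 12 × 0.74 = 8.880
  c=13: 13 × 0.68 = 8.840
  c=14: 14 × 0.62 = 8.680
  c=15: 15 × 0.56 = 8.400
  c=16: 16 × 0.52 = 8.320
  c=17: 17 × 0.44 = 7.480
Maximum at c = 11 (8.910 surviving larvae).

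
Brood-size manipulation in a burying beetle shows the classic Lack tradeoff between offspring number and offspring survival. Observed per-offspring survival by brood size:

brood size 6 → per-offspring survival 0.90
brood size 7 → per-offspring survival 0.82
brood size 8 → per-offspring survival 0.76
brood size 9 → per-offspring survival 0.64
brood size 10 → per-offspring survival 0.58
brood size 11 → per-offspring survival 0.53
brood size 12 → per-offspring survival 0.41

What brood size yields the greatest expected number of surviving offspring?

8

Expected surviving offspring = c × s(c):
  c=6: 6 × 0.90 = 5.400
  c=7: 7 × 0.82 = 5.740
  c=8: 8 × 0.76 = 6.080
  c=9: 9 × 0.64 = 5.760
  c=10: 10 × 0.58 = 5.800
  c=11: 11 × 0.53 = 5.830
  c=12: 12 × 0.41 = 4.920
Maximum at c = 8 (6.080 surviving offspring).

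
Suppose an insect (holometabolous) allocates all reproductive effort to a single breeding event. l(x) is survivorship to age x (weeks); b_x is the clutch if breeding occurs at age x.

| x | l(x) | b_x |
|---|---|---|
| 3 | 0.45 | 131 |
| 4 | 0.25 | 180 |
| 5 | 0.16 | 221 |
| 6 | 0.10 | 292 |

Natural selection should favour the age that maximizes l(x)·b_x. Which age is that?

Expected offspring if breeding at age x = l(x) × b_x:
  age 3: 0.45 × 131 = 58.950
  age 4: 0.25 × 180 = 45.000
  age 5: 0.16 × 221 = 35.360
  age 6: 0.10 × 292 = 29.200
Maximum at age 3 (58.950).

3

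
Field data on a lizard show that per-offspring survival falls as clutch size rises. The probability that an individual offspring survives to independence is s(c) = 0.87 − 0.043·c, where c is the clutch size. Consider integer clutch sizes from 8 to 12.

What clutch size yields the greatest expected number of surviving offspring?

Expected surviving offspring = c × s(c):
  c=8: 8 × 0.526 = 4.208
  c=9: 9 × 0.483 = 4.347
  c=10: 10 × 0.440 = 4.400
  c=11: 11 × 0.397 = 4.367
  c=12: 12 × 0.354 = 4.248
Maximum at c = 10 (4.400 surviving offspring).

10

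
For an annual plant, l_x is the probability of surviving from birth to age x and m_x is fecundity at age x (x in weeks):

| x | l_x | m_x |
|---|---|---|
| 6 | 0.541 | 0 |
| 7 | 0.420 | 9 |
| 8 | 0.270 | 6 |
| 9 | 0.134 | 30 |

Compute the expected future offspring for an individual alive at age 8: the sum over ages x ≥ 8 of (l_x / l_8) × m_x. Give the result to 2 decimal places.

20.89

l_8 = 0.270. Conditional survival from age 8 to x is l_x / l_8.
  x=8: (0.270/0.270) × 6 = 6.0000
  x=9: (0.134/0.270) × 30 = 14.8889
Sum = 6.0000 + 14.8889 = 20.8889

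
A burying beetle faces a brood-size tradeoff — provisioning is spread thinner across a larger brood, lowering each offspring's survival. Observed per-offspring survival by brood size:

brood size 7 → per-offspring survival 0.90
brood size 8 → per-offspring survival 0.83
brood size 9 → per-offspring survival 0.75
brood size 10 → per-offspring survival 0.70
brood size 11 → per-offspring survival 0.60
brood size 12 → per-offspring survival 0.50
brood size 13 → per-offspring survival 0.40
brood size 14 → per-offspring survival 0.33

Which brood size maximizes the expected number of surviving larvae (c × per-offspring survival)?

Expected surviving larvae = c × s(c):
  c=7: 7 × 0.90 = 6.300
  c=8: 8 × 0.83 = 6.640
  c=9: 9 × 0.75 = 6.750
  c=10: 10 × 0.70 = 7.000
  c=11: 11 × 0.60 = 6.600
  c=12: 12 × 0.50 = 6.000
  c=13: 13 × 0.40 = 5.200
  c=14: 14 × 0.33 = 4.620
Maximum at c = 10 (7.000 surviving larvae).

10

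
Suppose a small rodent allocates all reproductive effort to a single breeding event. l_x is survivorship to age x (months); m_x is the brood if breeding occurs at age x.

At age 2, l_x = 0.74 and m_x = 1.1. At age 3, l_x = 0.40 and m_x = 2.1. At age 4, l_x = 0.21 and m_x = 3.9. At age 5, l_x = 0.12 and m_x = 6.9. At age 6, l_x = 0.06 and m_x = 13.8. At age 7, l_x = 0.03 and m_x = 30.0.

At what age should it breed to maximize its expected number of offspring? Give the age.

7

Expected offspring if breeding at age x = l_x × m_x:
  age 2: 0.74 × 1.1 = 0.814
  age 3: 0.40 × 2.1 = 0.840
  age 4: 0.21 × 3.9 = 0.819
  age 5: 0.12 × 6.9 = 0.828
  age 6: 0.06 × 13.8 = 0.828
  age 7: 0.03 × 30.0 = 0.900
Maximum at age 7 (0.900).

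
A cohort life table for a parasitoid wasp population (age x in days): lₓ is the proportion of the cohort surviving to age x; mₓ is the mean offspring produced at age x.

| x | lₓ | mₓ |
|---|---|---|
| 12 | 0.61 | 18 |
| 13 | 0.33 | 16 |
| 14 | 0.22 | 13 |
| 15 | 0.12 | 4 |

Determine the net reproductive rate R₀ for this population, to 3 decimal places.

R₀ = Σ lₓ mₓ:
  age 12: 0.61 × 18 = 10.9800
  age 13: 0.33 × 16 = 5.2800
  age 14: 0.22 × 13 = 2.8600
  age 15: 0.12 × 4 = 0.4800
R₀ = 10.9800 + 5.2800 + 2.8600 + 0.4800 = 19.6000

19.600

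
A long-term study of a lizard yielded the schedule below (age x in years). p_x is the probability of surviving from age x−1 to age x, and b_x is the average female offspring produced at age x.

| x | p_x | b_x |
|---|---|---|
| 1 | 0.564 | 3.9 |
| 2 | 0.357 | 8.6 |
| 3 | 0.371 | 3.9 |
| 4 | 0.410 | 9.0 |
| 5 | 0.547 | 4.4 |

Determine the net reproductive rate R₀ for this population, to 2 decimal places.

4.57

Survivorship from birth: l_x = p_1·p_2·…·p_x.
  l_1 = 0.56400
  l_2 = 0.20135
  l_3 = 0.07470
  l_4 = 0.03063
  l_5 = 0.01675
R₀ = Σ l_x b_x:
  age 1: 0.56400 × 3.9 = 2.1996
  age 2: 0.20135 × 8.6 = 1.7316
  age 3: 0.07470 × 3.9 = 0.2913
  age 4: 0.03063 × 9.0 = 0.2757
  age 5: 0.01675 × 4.4 = 0.0737
R₀ = 2.1996 + 1.7316 + 0.2913 + 0.2757 + 0.0737 = 4.5719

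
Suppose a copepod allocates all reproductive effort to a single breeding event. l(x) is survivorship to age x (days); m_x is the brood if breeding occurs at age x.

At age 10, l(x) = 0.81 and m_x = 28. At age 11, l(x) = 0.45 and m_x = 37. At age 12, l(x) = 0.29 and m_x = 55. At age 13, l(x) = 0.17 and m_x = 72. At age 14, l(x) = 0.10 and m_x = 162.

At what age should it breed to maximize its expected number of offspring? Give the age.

Expected offspring if breeding at age x = l(x) × m_x:
  age 10: 0.81 × 28 = 22.680
  age 11: 0.45 × 37 = 16.650
  age 12: 0.29 × 55 = 15.950
  age 13: 0.17 × 72 = 12.240
  age 14: 0.10 × 162 = 16.200
Maximum at age 10 (22.680).

10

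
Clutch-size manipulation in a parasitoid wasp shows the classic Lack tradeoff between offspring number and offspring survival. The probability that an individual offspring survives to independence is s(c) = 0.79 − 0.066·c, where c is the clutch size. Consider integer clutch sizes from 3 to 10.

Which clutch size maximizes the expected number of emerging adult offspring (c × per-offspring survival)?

6

Expected emerging adult offspring = c × s(c):
  c=3: 3 × 0.592 = 1.776
  c=4: 4 × 0.526 = 2.104
  c=5: 5 × 0.460 = 2.300
  c=6: 6 × 0.394 = 2.364
  c=7: 7 × 0.328 = 2.296
  c=8: 8 × 0.262 = 2.096
  c=9: 9 × 0.196 = 1.764
  c=10: 10 × 0.130 = 1.300
Maximum at c = 6 (2.364 emerging adult offspring).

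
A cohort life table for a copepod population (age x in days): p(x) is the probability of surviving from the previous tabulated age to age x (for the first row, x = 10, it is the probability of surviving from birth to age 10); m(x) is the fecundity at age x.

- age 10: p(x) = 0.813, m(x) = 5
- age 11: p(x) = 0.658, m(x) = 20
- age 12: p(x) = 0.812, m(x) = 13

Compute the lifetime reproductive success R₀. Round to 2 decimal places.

20.41

Survivorship from birth: l_x = p_10·p_11·…·p_x.
  l_10 = 0.81300
  l_11 = 0.53495
  l_12 = 0.43438
R₀ = Σ l_x m(x):
  age 10: 0.81300 × 5 = 4.0650
  age 11: 0.53495 × 20 = 10.6990
  age 12: 0.43438 × 13 = 5.6469
R₀ = 4.0650 + 10.6990 + 5.6469 = 20.4109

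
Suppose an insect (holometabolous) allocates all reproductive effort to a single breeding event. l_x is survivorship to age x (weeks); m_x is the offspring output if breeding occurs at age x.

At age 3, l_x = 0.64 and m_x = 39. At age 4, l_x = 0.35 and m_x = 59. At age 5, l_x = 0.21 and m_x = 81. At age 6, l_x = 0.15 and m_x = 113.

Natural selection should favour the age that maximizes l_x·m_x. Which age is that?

3

Expected offspring if breeding at age x = l_x × m_x:
  age 3: 0.64 × 39 = 24.960
  age 4: 0.35 × 59 = 20.650
  age 5: 0.21 × 81 = 17.010
  age 6: 0.15 × 113 = 16.950
Maximum at age 3 (24.960).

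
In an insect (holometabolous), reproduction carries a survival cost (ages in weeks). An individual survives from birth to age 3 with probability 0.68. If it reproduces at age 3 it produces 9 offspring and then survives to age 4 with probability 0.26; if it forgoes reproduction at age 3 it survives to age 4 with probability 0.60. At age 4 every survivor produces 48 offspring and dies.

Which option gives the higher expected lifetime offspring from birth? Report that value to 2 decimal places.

19.58

breed at age 3: R₀ = 0.68 × (9 + 0.26 × 48) = 0.68 × 21.4800 = 14.6064
delay to age 4: R₀ = 0.68 × (0.60 × 48) = 0.68 × 28.8000 = 19.5840
Higher: delay to age 4 (19.5840).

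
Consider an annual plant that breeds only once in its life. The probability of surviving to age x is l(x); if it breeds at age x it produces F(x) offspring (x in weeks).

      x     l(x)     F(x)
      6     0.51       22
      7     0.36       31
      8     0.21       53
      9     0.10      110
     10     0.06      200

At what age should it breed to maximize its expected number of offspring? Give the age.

Expected offspring if breeding at age x = l(x) × F(x):
  age 6: 0.51 × 22 = 11.220
  age 7: 0.36 × 31 = 11.160
  age 8: 0.21 × 53 = 11.130
  age 9: 0.10 × 110 = 11.000
  age 10: 0.06 × 200 = 12.000
Maximum at age 10 (12.000).

10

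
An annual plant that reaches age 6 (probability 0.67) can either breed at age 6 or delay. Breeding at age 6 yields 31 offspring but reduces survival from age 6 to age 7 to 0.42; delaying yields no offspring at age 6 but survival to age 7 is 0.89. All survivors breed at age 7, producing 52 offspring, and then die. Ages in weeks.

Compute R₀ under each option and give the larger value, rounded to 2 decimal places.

breed at age 6: R₀ = 0.67 × (31 + 0.42 × 52) = 0.67 × 52.8400 = 35.4028
delay to age 7: R₀ = 0.67 × (0.89 × 52) = 0.67 × 46.2800 = 31.0076
Higher: breed at age 6 (35.4028).

35.40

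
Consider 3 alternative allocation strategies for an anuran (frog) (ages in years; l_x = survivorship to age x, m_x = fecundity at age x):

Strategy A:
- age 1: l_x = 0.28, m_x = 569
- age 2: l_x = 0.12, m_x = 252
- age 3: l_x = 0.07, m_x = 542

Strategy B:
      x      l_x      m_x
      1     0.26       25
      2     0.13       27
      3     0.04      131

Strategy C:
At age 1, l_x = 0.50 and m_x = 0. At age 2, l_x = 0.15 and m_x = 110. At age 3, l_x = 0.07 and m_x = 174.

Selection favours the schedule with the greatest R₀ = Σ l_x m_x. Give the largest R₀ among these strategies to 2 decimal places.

227.50

Strategy A: R₀ = 0.28×569 + 0.12×252 + 0.07×542 = 227.5000
Strategy B: R₀ = 0.26×25 + 0.13×27 + 0.04×131 = 15.2500
Strategy C: R₀ = 0.50×0 + 0.15×110 + 0.07×174 = 28.6800
Highest R₀: strategy A with 227.5000.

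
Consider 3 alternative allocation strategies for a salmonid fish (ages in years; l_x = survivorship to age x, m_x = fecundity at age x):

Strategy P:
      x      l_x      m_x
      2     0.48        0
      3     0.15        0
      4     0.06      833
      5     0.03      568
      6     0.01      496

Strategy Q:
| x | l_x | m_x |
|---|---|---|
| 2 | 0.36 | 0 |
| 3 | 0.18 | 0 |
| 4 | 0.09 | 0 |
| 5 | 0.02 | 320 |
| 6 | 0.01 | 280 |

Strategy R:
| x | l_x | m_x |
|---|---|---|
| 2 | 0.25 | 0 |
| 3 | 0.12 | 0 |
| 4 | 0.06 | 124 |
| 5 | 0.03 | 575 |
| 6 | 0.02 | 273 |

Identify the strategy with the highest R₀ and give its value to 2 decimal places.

71.98

Strategy P: R₀ = 0.48×0 + 0.15×0 + 0.06×833 + 0.03×568 + 0.01×496 = 71.9800
Strategy Q: R₀ = 0.36×0 + 0.18×0 + 0.09×0 + 0.02×320 + 0.01×280 = 9.2000
Strategy R: R₀ = 0.25×0 + 0.12×0 + 0.06×124 + 0.03×575 + 0.02×273 = 30.1500
Highest R₀: strategy P with 71.9800.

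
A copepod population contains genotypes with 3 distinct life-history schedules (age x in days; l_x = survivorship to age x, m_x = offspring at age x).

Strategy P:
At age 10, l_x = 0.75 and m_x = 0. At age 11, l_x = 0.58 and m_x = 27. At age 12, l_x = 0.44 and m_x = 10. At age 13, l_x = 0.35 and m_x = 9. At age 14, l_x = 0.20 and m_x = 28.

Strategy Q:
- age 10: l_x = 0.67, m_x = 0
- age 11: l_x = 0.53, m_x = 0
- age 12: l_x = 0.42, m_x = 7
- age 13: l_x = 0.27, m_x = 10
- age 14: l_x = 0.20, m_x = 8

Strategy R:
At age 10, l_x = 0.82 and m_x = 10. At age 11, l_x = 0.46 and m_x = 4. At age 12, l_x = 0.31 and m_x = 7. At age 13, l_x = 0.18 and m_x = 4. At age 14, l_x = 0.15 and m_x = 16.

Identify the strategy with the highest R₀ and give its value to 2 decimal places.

Strategy P: R₀ = 0.75×0 + 0.58×27 + 0.44×10 + 0.35×9 + 0.20×28 = 28.8100
Strategy Q: R₀ = 0.67×0 + 0.53×0 + 0.42×7 + 0.27×10 + 0.20×8 = 7.2400
Strategy R: R₀ = 0.82×10 + 0.46×4 + 0.31×7 + 0.18×4 + 0.15×16 = 15.3300
Highest R₀: strategy P with 28.8100.

28.81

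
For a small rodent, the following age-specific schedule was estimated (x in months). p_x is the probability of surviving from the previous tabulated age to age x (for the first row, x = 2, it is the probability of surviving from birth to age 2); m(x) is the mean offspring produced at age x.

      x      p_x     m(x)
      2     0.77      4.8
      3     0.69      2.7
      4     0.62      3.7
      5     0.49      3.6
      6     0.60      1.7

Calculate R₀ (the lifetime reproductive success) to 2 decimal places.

7.10

Survivorship from birth: l_x = p_2·p_3·…·p_x.
  l_2 = 0.77000
  l_3 = 0.53130
  l_4 = 0.32941
  l_5 = 0.16141
  l_6 = 0.09685
R₀ = Σ l_x m(x):
  age 2: 0.77000 × 4.8 = 3.6960
  age 3: 0.53130 × 2.7 = 1.4345
  age 4: 0.32941 × 3.7 = 1.2188
  age 5: 0.16141 × 3.6 = 0.5811
  age 6: 0.09685 × 1.7 = 0.1646
R₀ = 3.6960 + 1.4345 + 1.2188 + 0.5811 + 0.1646 = 7.0950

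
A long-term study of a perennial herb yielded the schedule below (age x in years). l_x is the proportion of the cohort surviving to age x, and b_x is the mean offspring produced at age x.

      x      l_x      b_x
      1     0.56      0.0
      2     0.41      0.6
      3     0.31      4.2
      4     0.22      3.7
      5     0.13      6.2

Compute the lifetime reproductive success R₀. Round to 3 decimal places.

3.168

R₀ = Σ l_x b_x:
  age 1: 0.56 × 0.0 = 0.0000
  age 2: 0.41 × 0.6 = 0.2460
  age 3: 0.31 × 4.2 = 1.3020
  age 4: 0.22 × 3.7 = 0.8140
  age 5: 0.13 × 6.2 = 0.8060
R₀ = 0.0000 + 0.2460 + 1.3020 + 0.8140 + 0.8060 = 3.1680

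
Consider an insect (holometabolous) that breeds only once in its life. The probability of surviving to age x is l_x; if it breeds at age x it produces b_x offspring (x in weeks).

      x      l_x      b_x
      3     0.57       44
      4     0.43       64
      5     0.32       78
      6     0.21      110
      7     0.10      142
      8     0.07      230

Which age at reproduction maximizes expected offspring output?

Expected offspring if breeding at age x = l_x × b_x:
  age 3: 0.57 × 44 = 25.080
  age 4: 0.43 × 64 = 27.520
  age 5: 0.32 × 78 = 24.960
  age 6: 0.21 × 110 = 23.100
  age 7: 0.10 × 142 = 14.200
  age 8: 0.07 × 230 = 16.100
Maximum at age 4 (27.520).

4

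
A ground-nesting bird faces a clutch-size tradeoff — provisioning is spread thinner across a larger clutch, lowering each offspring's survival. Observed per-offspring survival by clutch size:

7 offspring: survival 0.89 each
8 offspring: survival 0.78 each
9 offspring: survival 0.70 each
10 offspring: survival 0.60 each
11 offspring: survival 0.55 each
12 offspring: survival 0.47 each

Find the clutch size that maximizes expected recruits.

Expected recruits = c × s(c):
  c=7: 7 × 0.89 = 6.230
  c=8: 8 × 0.78 = 6.240
  c=9: 9 × 0.70 = 6.300
  c=10: 10 × 0.60 = 6.000
  c=11: 11 × 0.55 = 6.050
  c=12: 12 × 0.47 = 5.640
Maximum at c = 9 (6.300 recruits).

9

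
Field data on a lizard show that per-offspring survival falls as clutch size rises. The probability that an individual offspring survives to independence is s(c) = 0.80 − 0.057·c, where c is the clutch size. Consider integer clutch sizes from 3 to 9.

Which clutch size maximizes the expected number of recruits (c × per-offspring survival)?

Expected recruits = c × s(c):
  c=3: 3 × 0.629 = 1.887
  c=4: 4 × 0.572 = 2.288
  c=5: 5 × 0.515 = 2.575
  c=6: 6 × 0.458 = 2.748
  c=7: 7 × 0.401 = 2.807
  c=8: 8 × 0.344 = 2.752
  c=9: 9 × 0.287 = 2.583
Maximum at c = 7 (2.807 recruits).

7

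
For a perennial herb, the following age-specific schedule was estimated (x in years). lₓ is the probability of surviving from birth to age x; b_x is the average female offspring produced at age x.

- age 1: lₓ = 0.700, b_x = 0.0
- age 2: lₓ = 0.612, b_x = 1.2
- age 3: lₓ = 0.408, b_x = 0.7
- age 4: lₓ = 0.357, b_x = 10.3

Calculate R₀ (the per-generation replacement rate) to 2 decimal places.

R₀ = Σ lₓ b_x:
  age 1: 0.700 × 0.0 = 0.0000
  age 2: 0.612 × 1.2 = 0.7344
  age 3: 0.408 × 0.7 = 0.2856
  age 4: 0.357 × 10.3 = 3.6771
R₀ = 0.0000 + 0.7344 + 0.2856 + 3.6771 = 4.6971

4.70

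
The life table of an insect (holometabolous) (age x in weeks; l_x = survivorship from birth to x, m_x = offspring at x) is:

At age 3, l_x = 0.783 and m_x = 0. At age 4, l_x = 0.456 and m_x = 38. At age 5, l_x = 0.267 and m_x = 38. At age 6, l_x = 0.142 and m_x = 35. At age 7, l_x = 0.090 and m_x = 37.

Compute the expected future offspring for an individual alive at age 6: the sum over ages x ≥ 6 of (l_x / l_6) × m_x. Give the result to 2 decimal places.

58.45

l_6 = 0.142. Conditional survival from age 6 to x is l_x / l_6.
  x=6: (0.142/0.142) × 35 = 35.0000
  x=7: (0.090/0.142) × 37 = 23.4507
Sum = 35.0000 + 23.4507 = 58.4507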